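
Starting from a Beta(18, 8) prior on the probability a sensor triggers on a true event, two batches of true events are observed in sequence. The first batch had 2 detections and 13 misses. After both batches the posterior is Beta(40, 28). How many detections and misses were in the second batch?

20 detections and 7 misses

Because Beta–binomial updating is additive in the counts, the combined data contributed (α_post−α_prior, β_post−β_prior) successes and failures.
Total across both batches: 40−18=22 detections, 28−8=20 misses.
Subtract the first batch: 22−2=20 detections and 20−13=7 misses.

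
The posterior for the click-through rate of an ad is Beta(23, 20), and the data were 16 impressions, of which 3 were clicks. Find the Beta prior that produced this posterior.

Under Beta–binomial conjugacy the posterior parameters are (α+s, β+f).
So α = 23 − 3 = 20 and β = 20 − 13 = 7.

Beta(20, 7)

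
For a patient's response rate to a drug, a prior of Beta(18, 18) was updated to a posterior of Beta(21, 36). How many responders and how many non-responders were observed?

Under Beta–binomial conjugacy the posterior parameters are (α+s, β+f).
So s = 21 − 18 = 3 and f = 36 − 18 = 18.

3 responders and 18 non-responders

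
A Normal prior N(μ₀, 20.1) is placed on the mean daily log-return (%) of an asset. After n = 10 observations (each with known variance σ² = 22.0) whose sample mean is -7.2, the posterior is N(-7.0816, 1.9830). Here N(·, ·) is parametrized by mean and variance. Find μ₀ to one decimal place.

The posterior mean is a precision-weighted average: μ_n = (τ₀μ₀ + τ_data·x̄)/(τ₀+τ_data), with τ₀=1/σ₀² and τ_data=n/σ².
Here τ₀ = 1/20.1 = 0.049751 and τ_data = 10/22.0 = 0.454545, so τ_n = 0.504296.
Rearranging for μ₀: μ₀ = (μ_n·τ_n − τ_data·x̄)/τ₀ = (-7.0816·0.504296 − 0.454545·-7.2) / 0.049751 = -0.298499/0.049751 ≈ -6.0.

μ₀ = -6.0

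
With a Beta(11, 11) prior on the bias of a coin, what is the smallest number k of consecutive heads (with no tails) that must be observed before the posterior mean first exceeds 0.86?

After k heads and 0 tails the posterior is Beta(11+k, 11), with mean (11+k)/(11+11+k).
Set (11+k)/(22+k) > 0.86 and solve: k > (0.86·22 − 11)/(1 − 0.86) = 56.571.
The smallest integer exceeding 56.571 is 57.

k = 57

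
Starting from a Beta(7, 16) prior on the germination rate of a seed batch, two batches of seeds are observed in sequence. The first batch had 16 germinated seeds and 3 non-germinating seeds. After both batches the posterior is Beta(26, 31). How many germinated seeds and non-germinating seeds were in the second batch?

Because Beta–binomial updating is additive in the counts, the combined data contributed (α_post−α_prior, β_post−β_prior) successes and failures.
Total across both batches: 26−7=19 germinated seeds, 31−16=15 non-germinating seeds.
Subtract the first batch: 19−16=3 germinated seeds and 15−3=12 non-germinating seeds.

3 germinated seeds and 12 non-germinating seeds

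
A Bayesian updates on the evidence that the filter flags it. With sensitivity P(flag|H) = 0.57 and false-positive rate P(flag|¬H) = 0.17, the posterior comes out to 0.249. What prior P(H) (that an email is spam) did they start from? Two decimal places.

Bayes' rule in odds form gives O(H|E) = O(H)·[P(E|H)/P(E|¬H)], hence O(H) = O(H|E)/LR.
Posterior odds = 0.249/(1−0.249) = 0.3316. LR = 0.57/0.17 = 3.3529.
Prior odds = 0.3316/3.3529 = 0.0989, so P(H) = 0.0989/(1+0.0989) ≈ 0.09.

P(H) = 0.09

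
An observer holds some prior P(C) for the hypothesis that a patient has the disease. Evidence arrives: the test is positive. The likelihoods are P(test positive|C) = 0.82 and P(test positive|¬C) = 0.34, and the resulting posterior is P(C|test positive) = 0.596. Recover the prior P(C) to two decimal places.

P(C) = 0.38

In odds form, posterior odds = prior odds × likelihood ratio, so prior odds = posterior odds ÷ LR.
Posterior odds = 0.596/(1−0.596) = 1.4752. LR = 0.82/0.34 = 2.4118.
Prior odds = 1.4752/2.4118 = 0.6117, so P(C) = 0.6117/(1+0.6117) ≈ 0.38.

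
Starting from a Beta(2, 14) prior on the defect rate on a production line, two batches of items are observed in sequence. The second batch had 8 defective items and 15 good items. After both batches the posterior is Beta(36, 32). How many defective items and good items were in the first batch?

Sequential conjugate updates are equivalent to a single update on the pooled data, so total successes = posterior α − prior α and total failures = posterior β − prior β.
Total across both batches: 36−2=34 defective items, 32−14=18 good items.
Subtract the second batch: 34−8=26 defective items and 18−15=3 good items.

26 defective items and 3 good items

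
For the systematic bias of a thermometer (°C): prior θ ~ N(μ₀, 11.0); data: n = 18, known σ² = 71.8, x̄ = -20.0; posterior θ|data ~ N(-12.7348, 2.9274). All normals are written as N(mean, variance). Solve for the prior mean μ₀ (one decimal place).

μ₀ = 7.3

The posterior mean is a precision-weighted average: μ_n = (τ₀μ₀ + τ_data·x̄)/(τ₀+τ_data), with τ₀=1/σ₀² and τ_data=n/σ².
Here τ₀ = 1/11.0 = 0.090909 and τ_data = 18/71.8 = 0.250696, so τ_n = 0.341605.
Rearranging for μ₀: μ₀ = (μ_n·τ_n − τ_data·x̄)/τ₀ = (-12.7348·0.341605 − 0.250696·-20.0) / 0.090909 = 0.663649/0.090909 ≈ 7.3.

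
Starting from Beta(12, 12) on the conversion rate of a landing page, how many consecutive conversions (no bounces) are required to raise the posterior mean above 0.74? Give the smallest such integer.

After k conversions and 0 bounces the posterior is Beta(12+k, 12), with mean (12+k)/(12+12+k).
Set (12+k)/(24+k) > 0.74 and solve: k > (0.74·24 − 12)/(1 − 0.74) = 22.154.
The smallest integer exceeding 22.154 is 23, and checking k=23: (35)/(47) = 0.7447 > 0.74.

k = 23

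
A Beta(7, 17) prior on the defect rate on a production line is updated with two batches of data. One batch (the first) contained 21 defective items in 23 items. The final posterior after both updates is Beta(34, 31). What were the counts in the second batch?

Sequential conjugate updates are equivalent to a single update on the pooled data, so total successes = posterior α − prior α and total failures = posterior β − prior β.
Total across both batches: 34−7=27 defective items, 31−17=14 good items.
Subtract the first batch: 27−21=6 defective items and 14−2=12 good items.

6 defective items and 12 good items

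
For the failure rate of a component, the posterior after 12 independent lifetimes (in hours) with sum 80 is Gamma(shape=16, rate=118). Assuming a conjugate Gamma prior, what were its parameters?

Gamma(shape=4, rate=38)

Gamma–exponential conjugacy: posterior shape = α + n, posterior rate = β + Σtᵢ.
So α = 16 − 12 = 4 and β = 118 − 80 = 38.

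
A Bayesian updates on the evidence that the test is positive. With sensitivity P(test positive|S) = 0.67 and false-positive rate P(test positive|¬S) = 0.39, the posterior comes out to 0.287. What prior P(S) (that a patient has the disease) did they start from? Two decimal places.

P(S) = 0.19

Bayes' rule in odds form gives O(S|E) = O(S)·[P(E|S)/P(E|¬S)], hence O(S) = O(S|E)/LR.
Posterior odds = 0.287/(1−0.287) = 0.4025. LR = 0.67/0.39 = 1.7179.
Prior odds = 0.4025/1.7179 = 0.2343, so P(S) = 0.2343/(1+0.2343) ≈ 0.19.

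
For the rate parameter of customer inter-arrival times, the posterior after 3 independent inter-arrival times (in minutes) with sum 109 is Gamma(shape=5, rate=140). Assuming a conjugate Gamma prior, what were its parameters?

Gamma(shape=2, rate=31)

Gamma–exponential conjugacy: posterior shape = α + n, posterior rate = β + Σtᵢ.
So α = 5 − 3 = 2 and β = 140 − 109 = 31.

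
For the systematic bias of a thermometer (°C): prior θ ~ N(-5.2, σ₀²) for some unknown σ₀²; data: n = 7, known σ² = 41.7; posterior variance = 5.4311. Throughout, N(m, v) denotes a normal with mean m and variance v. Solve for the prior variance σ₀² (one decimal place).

Posterior precision equals prior precision plus data precision: 1/σ_n² = 1/σ₀² + n/σ².
So 1/σ₀² = 1/5.4311 − 7/41.7 = 0.184125 − 0.167866 = 0.016259.
Hence σ₀² = 1/0.016259 ≈ 61.5.

σ₀² = 61.5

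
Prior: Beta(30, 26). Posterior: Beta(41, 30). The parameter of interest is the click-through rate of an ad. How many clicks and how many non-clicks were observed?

11 clicks and 4 non-clicks

A Beta(a, b) prior with s successes and f failures in binomial data gives a Beta(a+s, b+f) posterior.
So s = 41 − 30 = 11 and f = 30 − 26 = 4.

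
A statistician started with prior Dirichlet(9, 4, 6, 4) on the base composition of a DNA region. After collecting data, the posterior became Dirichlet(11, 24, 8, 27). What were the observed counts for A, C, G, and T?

For a Dirichlet(α) prior with multinomial counts c, the posterior is Dirichlet(α + c) componentwise.
Counts are posterior − prior componentwise: 11−9=2, 24−4=20, 8−6=2, 27−4=23.

counts (2, 20, 2, 23)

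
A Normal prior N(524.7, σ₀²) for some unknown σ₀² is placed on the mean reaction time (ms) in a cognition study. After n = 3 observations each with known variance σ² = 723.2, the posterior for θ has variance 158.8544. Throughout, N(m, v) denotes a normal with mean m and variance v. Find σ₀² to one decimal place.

For the Normal–Normal model with known σ², precisions add: τ_n = τ₀ + n/σ².
So 1/σ₀² = 1/158.8544 − 3/723.2 = 0.006295 − 0.004148 = 0.002147.
Hence σ₀² = 1/0.002147 ≈ 465.8.

σ₀² = 465.8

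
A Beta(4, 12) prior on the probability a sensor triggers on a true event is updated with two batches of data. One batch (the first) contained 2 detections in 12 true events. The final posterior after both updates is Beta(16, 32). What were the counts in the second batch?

Sequential conjugate updates are equivalent to a single update on the pooled data, so total successes = posterior α − prior α and total failures = posterior β − prior β.
Total across both batches: 16−4=12 detections, 32−12=20 misses.
Subtract the first batch: 12−2=10 detections and 20−10=10 misses.

10 detections and 10 misses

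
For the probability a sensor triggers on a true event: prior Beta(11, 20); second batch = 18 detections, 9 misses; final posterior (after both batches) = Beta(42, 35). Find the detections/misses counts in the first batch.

13 detections and 6 misses

Sequential conjugate updates are equivalent to a single update on the pooled data, so total successes = posterior α − prior α and total failures = posterior β − prior β.
Total across both batches: 42−11=31 detections, 35−20=15 misses.
Subtract the second batch: 31−18=13 detections and 15−9=6 misses.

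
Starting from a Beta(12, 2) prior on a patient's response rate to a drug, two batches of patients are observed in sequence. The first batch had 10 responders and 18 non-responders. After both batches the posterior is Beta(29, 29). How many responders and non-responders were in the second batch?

Sequential conjugate updates are equivalent to a single update on the pooled data, so total successes = posterior α − prior α and total failures = posterior β − prior β.
Total across both batches: 29−12=17 responders, 29−2=27 non-responders.
Subtract the first batch: 17−10=7 responders and 27−18=9 non-responders.

7 responders and 9 non-responders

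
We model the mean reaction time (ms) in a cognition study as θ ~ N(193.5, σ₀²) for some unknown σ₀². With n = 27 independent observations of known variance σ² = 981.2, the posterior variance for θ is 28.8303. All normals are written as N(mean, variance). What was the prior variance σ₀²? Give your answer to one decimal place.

Posterior precision equals prior precision plus data precision: 1/σ_n² = 1/σ₀² + n/σ².
So 1/σ₀² = 1/28.8303 − 27/981.2 = 0.034686 − 0.027517 = 0.007169.
Hence σ₀² = 1/0.007169 ≈ 139.5.

σ₀² = 139.5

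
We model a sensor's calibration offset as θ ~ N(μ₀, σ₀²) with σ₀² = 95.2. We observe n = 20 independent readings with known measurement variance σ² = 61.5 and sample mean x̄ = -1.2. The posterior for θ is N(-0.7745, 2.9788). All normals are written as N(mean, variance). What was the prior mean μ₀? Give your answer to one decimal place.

μ₀ = 12.4

The posterior mean is a precision-weighted average: μ_n = (τ₀μ₀ + τ_data·x̄)/(τ₀+τ_data), with τ₀=1/σ₀² and τ_data=n/σ².
Here τ₀ = 1/95.2 = 0.010504 and τ_data = 20/61.5 = 0.325203, so τ_n = 0.335707.
Rearranging for μ₀: μ₀ = (μ_n·τ_n − τ_data·x̄)/τ₀ = (-0.7745·0.335707 − 0.325203·-1.2) / 0.010504 = 0.130239/0.010504 ≈ 12.4.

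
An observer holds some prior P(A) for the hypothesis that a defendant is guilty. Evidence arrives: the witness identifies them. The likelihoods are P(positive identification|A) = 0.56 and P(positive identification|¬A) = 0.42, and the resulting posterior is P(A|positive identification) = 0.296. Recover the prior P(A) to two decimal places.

P(A) = 0.24

Bayes' rule in odds form gives O(A|E) = O(A)·[P(E|A)/P(E|¬A)], hence O(A) = O(A|E)/LR.
Posterior odds = 0.296/(1−0.296) = 0.4205. LR = 0.56/0.42 = 1.3333.
Prior odds = 0.4205/1.3333 = 0.3154, so P(A) = 0.3154/(1+0.3154) ≈ 0.24.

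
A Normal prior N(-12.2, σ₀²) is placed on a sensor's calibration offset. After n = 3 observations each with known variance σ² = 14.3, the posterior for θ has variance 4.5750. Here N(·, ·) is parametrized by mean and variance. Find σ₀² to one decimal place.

σ₀² = 113.8

For the Normal–Normal model with known σ², precisions add: τ_n = τ₀ + n/σ².
So 1/σ₀² = 1/4.5750 − 3/14.3 = 0.218579 − 0.209790 = 0.008789.
Hence σ₀² = 1/0.008789 ≈ 113.8.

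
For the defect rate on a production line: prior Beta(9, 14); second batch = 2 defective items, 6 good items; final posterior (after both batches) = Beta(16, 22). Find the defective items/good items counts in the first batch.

5 defective items and 2 good items

Sequential conjugate updates are equivalent to a single update on the pooled data, so total successes = posterior α − prior α and total failures = posterior β − prior β.
Total across both batches: 16−9=7 defective items, 22−14=8 good items.
Subtract the second batch: 7−2=5 defective items and 8−6=2 good items.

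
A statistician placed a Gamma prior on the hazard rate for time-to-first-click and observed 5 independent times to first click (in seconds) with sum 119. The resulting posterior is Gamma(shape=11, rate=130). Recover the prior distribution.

Gamma(shape=6, rate=11)

Gamma–exponential conjugacy: posterior shape = α + n, posterior rate = β + Σtᵢ.
So α = 11 − 5 = 6 and β = 130 − 119 = 11.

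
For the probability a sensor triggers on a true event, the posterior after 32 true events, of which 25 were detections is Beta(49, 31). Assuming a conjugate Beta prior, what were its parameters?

Under Beta–binomial conjugacy the posterior parameters are (a+s, b+f).
So a = 49 − 25 = 24 and b = 31 − 7 = 24.

Beta(24, 24)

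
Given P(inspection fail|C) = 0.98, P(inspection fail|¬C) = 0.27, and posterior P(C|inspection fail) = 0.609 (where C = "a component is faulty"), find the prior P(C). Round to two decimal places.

P(C) = 0.30

In odds form, posterior odds = prior odds × likelihood ratio, so prior odds = posterior odds ÷ LR.
Posterior odds = 0.609/(1−0.609) = 1.5575. LR = 0.98/0.27 = 3.6296.
Prior odds = 1.5575/3.6296 = 0.4291, so P(C) = 0.4291/(1+0.4291) ≈ 0.30.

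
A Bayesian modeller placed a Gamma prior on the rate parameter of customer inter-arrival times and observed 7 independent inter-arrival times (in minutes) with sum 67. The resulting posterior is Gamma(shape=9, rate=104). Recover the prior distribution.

Gamma–exponential conjugacy: posterior shape = α + n, posterior rate = β + Σtᵢ.
So α = 9 − 7 = 2 and β = 104 − 67 = 37.

Gamma(shape=2, rate=37)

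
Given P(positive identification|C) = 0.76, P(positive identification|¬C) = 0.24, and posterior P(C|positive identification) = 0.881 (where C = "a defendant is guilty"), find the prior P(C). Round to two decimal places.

P(C) = 0.70

In odds form, posterior odds = prior odds × likelihood ratio, so prior odds = posterior odds ÷ LR.
Posterior odds = 0.881/(1−0.881) = 7.4034. LR = 0.76/0.24 = 3.1667.
Prior odds = 7.4034/3.1667 = 2.3379, so P(C) = 2.3379/(1+2.3379) ≈ 0.70.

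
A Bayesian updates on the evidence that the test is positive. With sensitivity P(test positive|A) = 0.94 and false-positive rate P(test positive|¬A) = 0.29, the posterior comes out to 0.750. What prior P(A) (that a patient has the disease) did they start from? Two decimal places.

Bayes' rule in odds form gives O(A|E) = O(A)·[P(E|A)/P(E|¬A)], hence O(A) = O(A|E)/LR.
Posterior odds = 0.750/(1−0.750) = 3.0000. LR = 0.94/0.29 = 3.2414.
Prior odds = 3.0000/3.2414 = 0.9255, so P(A) = 0.9255/(1+0.9255) ≈ 0.48.

P(A) = 0.48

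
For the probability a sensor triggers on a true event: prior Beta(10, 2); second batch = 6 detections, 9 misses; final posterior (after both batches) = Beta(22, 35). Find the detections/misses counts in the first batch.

6 detections and 24 misses

Because Beta–binomial updating is additive in the counts, the combined data contributed (α_post−α_prior, β_post−β_prior) successes and failures.
Total across both batches: 22−10=12 detections, 35−2=33 misses.
Subtract the second batch: 12−6=6 detections and 33−9=24 misses.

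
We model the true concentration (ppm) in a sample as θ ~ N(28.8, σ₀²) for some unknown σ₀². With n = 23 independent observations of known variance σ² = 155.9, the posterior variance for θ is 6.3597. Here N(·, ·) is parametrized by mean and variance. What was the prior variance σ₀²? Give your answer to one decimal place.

σ₀² = 103.0

For the Normal–Normal model with known σ², precisions add: τ_n = τ₀ + n/σ².
So 1/σ₀² = 1/6.3597 − 23/155.9 = 0.157240 − 0.147530 = 0.009710.
Hence σ₀² = 1/0.009710 ≈ 103.0.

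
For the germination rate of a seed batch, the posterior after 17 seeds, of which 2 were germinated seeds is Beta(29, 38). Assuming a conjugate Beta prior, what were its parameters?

Under Beta–binomial conjugacy the posterior parameters are (α+s, β+f).
Subtract the data counts: 29−2=27, 38−15=23.

Beta(27, 23)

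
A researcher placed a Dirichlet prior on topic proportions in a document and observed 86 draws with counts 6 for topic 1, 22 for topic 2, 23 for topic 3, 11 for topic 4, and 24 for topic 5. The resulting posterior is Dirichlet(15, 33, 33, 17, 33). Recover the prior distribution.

For a Dirichlet(α) prior with multinomial counts c, the posterior is Dirichlet(α + c) componentwise.
Subtract each count from the matching posterior parameter: 15−6=9, 33−22=11, 33−23=10, 17−11=6, 33−24=9.

Dirichlet(9, 11, 10, 6, 9)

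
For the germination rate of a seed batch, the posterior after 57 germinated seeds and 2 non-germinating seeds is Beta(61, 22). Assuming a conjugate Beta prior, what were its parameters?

Beta(4, 20)

Beta is conjugate to the binomial likelihood: posterior = Beta(a+s, b+f).
Subtract the data counts: 61−57=4, 22−2=20.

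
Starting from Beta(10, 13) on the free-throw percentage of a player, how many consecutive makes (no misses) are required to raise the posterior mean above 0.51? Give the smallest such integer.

k = 4

After k makes and 0 misses the posterior is Beta(10+k, 13), with mean (10+k)/(10+13+k).
Set (10+k)/(23+k) > 0.51 and solve: k > (0.51·23 − 10)/(1 − 0.51) = 3.531.
The smallest integer exceeding 3.531 is 4.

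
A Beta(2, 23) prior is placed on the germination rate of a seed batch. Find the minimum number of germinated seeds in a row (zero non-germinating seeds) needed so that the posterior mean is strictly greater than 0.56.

k = 28

After k germinated seeds and 0 non-germinating seeds the posterior is Beta(2+k, 23), with mean (2+k)/(2+23+k).
Set (2+k)/(25+k) > 0.56 and solve: k > (0.56·25 − 2)/(1 − 0.56) = 27.273.
The smallest integer exceeding 27.273 is 28.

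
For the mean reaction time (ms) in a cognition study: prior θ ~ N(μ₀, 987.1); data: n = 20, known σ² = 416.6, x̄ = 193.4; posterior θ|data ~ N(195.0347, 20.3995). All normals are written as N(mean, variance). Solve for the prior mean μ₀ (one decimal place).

The posterior mean is a precision-weighted average: μ_n = (τ₀μ₀ + τ_data·x̄)/(τ₀+τ_data), with τ₀=1/σ₀² and τ_data=n/σ².
Here τ₀ = 1/987.1 = 0.001013 and τ_data = 20/416.6 = 0.048008, so τ_n = 0.049021.
Rearranging for μ₀: μ₀ = (μ_n·τ_n − τ_data·x̄)/τ₀ = (195.0347·0.049021 − 0.048008·193.4) / 0.001013 = 0.276049/0.001013 ≈ 272.5.

μ₀ = 272.5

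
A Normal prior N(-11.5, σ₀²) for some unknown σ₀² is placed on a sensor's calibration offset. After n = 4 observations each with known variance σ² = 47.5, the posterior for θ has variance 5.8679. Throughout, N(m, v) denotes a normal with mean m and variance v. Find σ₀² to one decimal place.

For the Normal–Normal model with known σ², precisions add: τ_n = τ₀ + n/σ².
So 1/σ₀² = 1/5.8679 − 4/47.5 = 0.170419 − 0.084211 = 0.086208.
Hence σ₀² = 1/0.086208 ≈ 11.6.

σ₀² = 11.6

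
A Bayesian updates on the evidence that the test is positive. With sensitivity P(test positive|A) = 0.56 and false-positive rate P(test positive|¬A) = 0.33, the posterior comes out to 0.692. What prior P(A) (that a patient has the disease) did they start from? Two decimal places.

P(A) = 0.57

Bayes' rule in odds form gives O(A|E) = O(A)·[P(E|A)/P(E|¬A)], hence O(A) = O(A|E)/LR.
Posterior odds = 0.692/(1−0.692) = 2.2468. LR = 0.56/0.33 = 1.6970.
Prior odds = 2.2468/1.6970 = 1.3240, so P(A) = 1.3240/(1+1.3240) ≈ 0.57.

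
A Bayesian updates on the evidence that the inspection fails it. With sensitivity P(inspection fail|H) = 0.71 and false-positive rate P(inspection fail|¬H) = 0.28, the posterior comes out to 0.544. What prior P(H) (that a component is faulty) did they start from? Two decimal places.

Bayes' rule in odds form gives O(H|E) = O(H)·[P(E|H)/P(E|¬H)], hence O(H) = O(H|E)/LR.
Posterior odds = 0.544/(1−0.544) = 1.1930. LR = 0.71/0.28 = 2.5357.
Prior odds = 1.1930/2.5357 = 0.4705, so P(H) = 0.4705/(1+0.4705) ≈ 0.32.

P(H) = 0.32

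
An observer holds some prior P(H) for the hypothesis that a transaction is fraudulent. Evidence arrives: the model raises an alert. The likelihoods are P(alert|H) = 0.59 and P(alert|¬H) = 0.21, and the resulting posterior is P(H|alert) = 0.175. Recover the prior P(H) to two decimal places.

In odds form, posterior odds = prior odds × likelihood ratio, so prior odds = posterior odds ÷ LR.
Posterior odds = 0.175/(1−0.175) = 0.2121. LR = 0.59/0.21 = 2.8095.
Prior odds = 0.2121/2.8095 = 0.0755, so P(H) = 0.0755/(1+0.0755) ≈ 0.07.

P(H) = 0.07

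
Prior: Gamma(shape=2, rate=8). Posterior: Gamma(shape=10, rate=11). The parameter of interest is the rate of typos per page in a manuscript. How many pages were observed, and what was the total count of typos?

n = 3 pages with total 8 typos

A Gamma(α, β) prior (rate parametrization) on a Poisson rate with n observations summing to S gives posterior Gamma(α+S, β+n).
Matching: Σxᵢ = 10 − 2 = 8 and n = 11 − 8 = 3.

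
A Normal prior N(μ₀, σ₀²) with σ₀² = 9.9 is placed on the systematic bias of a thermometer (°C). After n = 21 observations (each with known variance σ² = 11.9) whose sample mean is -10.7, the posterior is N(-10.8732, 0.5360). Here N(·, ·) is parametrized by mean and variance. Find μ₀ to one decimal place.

μ₀ = -13.9

With known observation variance, the Normal–Normal posterior has precision τ_n = τ₀ + n/σ² and mean μ_n = (τ₀μ₀ + (n/σ²)x̄)/τ_n.
Here τ₀ = 1/9.9 = 0.101010 and τ_data = 21/11.9 = 1.764706, so τ_n = 1.865716.
Rearranging for μ₀: μ₀ = (μ_n·τ_n − τ_data·x̄)/τ₀ = (-10.8732·1.865716 − 1.764706·-10.7) / 0.101010 = -1.403949/0.101010 ≈ -13.9.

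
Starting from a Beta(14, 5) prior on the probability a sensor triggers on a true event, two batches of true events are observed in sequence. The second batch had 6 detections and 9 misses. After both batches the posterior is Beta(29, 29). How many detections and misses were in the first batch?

9 detections and 15 misses

Sequential conjugate updates are equivalent to a single update on the pooled data, so total successes = posterior α − prior α and total failures = posterior β − prior β.
Total across both batches: 29−14=15 detections, 29−5=24 misses.
Subtract the second batch: 15−6=9 detections and 24−9=15 misses.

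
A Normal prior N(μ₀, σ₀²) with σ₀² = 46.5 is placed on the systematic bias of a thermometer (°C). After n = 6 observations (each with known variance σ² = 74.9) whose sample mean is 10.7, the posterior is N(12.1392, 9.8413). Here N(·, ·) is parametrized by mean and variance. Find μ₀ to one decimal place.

μ₀ = 17.5

The posterior mean is a precision-weighted average: μ_n = (τ₀μ₀ + τ_data·x̄)/(τ₀+τ_data), with τ₀=1/σ₀² and τ_data=n/σ².
Here τ₀ = 1/46.5 = 0.021505 and τ_data = 6/74.9 = 0.080107, so τ_n = 0.101612.
Rearranging for μ₀: μ₀ = (μ_n·τ_n − τ_data·x̄)/τ₀ = (12.1392·0.101612 − 0.080107·10.7) / 0.021505 = 0.376343/0.021505 ≈ 17.5.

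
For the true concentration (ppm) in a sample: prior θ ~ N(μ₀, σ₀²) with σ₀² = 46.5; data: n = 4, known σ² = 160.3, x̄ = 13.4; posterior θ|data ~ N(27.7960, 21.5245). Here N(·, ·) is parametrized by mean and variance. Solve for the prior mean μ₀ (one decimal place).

With known observation variance, the Normal–Normal posterior has precision τ_n = τ₀ + n/σ² and mean μ_n = (τ₀μ₀ + (n/σ²)x̄)/τ_n.
Here τ₀ = 1/46.5 = 0.021505 and τ_data = 4/160.3 = 0.024953, so τ_n = 0.046458.
Rearranging for μ₀: μ₀ = (μ_n·τ_n − τ_data·x̄)/τ₀ = (27.7960·0.046458 − 0.024953·13.4) / 0.021505 = 0.956976/0.021505 ≈ 44.5.

μ₀ = 44.5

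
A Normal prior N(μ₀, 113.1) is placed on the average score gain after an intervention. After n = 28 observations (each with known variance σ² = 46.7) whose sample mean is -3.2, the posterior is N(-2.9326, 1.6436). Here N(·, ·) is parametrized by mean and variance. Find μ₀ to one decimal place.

With known observation variance, the Normal–Normal posterior has precision τ_n = τ₀ + n/σ² and mean μ_n = (τ₀μ₀ + (n/σ²)x̄)/τ_n.
Here τ₀ = 1/113.1 = 0.008842 and τ_data = 28/46.7 = 0.599572, so τ_n = 0.608414.
Rearranging for μ₀: μ₀ = (μ_n·τ_n − τ_data·x̄)/τ₀ = (-2.9326·0.608414 − 0.599572·-3.2) / 0.008842 = 0.134396/0.008842 ≈ 15.2.

μ₀ = 15.2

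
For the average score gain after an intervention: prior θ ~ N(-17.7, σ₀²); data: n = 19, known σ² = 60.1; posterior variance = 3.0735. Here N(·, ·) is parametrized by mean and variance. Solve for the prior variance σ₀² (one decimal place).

For the Normal–Normal model with known σ², precisions add: τ_n = τ₀ + n/σ².
So 1/σ₀² = 1/3.0735 − 19/60.1 = 0.325362 − 0.316140 = 0.009222.
Hence σ₀² = 1/0.009222 ≈ 108.4.

σ₀² = 108.4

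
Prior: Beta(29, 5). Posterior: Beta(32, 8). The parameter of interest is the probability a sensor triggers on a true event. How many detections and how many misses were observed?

Under Beta–binomial conjugacy the posterior parameters are (a+s, b+f).
So s = 32 − 29 = 3 and f = 8 − 5 = 3.

3 detections and 3 misses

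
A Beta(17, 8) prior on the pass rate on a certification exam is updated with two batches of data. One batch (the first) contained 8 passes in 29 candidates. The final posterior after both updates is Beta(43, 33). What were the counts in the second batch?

Sequential conjugate updates are equivalent to a single update on the pooled data, so total successes = posterior α − prior α and total failures = posterior β − prior β.
Total across both batches: 43−17=26 passes, 33−8=25 failures.
Subtract the first batch: 26−8=18 passes and 25−21=4 failures.

18 passes and 4 failures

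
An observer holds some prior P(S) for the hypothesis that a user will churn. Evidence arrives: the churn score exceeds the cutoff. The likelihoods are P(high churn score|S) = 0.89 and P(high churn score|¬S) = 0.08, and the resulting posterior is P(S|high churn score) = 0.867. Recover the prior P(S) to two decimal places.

P(S) = 0.37

In odds form, posterior odds = prior odds × likelihood ratio, so prior odds = posterior odds ÷ LR.
Posterior odds = 0.867/(1−0.867) = 6.5188. LR = 0.89/0.08 = 11.1250.
Prior odds = 6.5188/11.1250 = 0.5860, so P(S) = 0.5860/(1+0.5860) ≈ 0.37.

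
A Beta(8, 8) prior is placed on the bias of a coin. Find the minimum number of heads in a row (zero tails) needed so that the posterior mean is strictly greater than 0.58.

k = 4

After k heads and 0 tails the posterior is Beta(8+k, 8), with mean (8+k)/(8+8+k).
Set (8+k)/(16+k) > 0.58 and solve: k > (0.58·16 − 8)/(1 − 0.58) = 3.048.
The smallest integer exceeding 3.048 is 4, and checking k=4: (12)/(20) = 0.6000 > 0.58.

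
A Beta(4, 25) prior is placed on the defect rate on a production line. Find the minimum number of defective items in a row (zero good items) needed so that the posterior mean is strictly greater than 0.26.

k = 5

After k defective items and 0 good items the posterior is Beta(4+k, 25), with mean (4+k)/(4+25+k).
Set (4+k)/(29+k) > 0.26 and solve: k > (0.26·29 − 4)/(1 − 0.26) = 4.784.
The smallest integer exceeding 4.784 is 5.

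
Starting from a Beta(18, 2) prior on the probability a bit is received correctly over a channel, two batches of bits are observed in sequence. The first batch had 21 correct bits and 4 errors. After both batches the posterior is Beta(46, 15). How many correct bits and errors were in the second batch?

7 correct bits and 9 errors

Sequential conjugate updates are equivalent to a single update on the pooled data, so total successes = posterior α − prior α and total failures = posterior β − prior β.
Total across both batches: 46−18=28 correct bits, 15−2=13 errors.
Subtract the first batch: 28−21=7 correct bits and 13−4=9 errors.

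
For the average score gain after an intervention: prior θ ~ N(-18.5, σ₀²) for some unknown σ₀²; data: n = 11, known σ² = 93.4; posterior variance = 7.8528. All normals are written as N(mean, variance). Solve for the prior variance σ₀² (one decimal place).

Posterior precision equals prior precision plus data precision: 1/σ_n² = 1/σ₀² + n/σ².
So 1/σ₀² = 1/7.8528 − 11/93.4 = 0.127343 − 0.117773 = 0.009570.
Hence σ₀² = 1/0.009570 ≈ 104.5.

σ₀² = 104.5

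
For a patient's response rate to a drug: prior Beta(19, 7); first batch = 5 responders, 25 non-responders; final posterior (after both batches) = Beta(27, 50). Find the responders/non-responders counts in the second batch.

3 responders and 18 non-responders

Sequential conjugate updates are equivalent to a single update on the pooled data, so total successes = posterior α − prior α and total failures = posterior β − prior β.
Total across both batches: 27−19=8 responders, 50−7=43 non-responders.
Subtract the first batch: 8−5=3 responders and 43−25=18 non-responders.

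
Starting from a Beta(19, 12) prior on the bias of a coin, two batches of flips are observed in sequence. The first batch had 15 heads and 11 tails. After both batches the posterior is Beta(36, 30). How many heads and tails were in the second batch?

2 heads and 7 tails

Because Beta–binomial updating is additive in the counts, the combined data contributed (α_post−α_prior, β_post−β_prior) successes and failures.
Total across both batches: 36−19=17 heads, 30−12=18 tails.
Subtract the first batch: 17−15=2 heads and 18−11=7 tails.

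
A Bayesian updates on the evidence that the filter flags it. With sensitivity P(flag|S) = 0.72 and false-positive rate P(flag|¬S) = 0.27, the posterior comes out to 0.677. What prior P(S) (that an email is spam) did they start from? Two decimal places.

In odds form, posterior odds = prior odds × likelihood ratio, so prior odds = posterior odds ÷ LR.
Posterior odds = 0.677/(1−0.677) = 2.0960. LR = 0.72/0.27 = 2.6667.
Prior odds = 2.0960/2.6667 = 0.7860, so P(S) = 0.7860/(1+0.7860) ≈ 0.44.

P(S) = 0.44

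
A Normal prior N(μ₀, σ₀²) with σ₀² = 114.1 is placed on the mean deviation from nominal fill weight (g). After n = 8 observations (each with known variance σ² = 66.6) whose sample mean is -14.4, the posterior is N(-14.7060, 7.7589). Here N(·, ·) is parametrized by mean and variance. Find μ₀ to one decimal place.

With known observation variance, the Normal–Normal posterior has precision τ_n = τ₀ + n/σ² and mean μ_n = (τ₀μ₀ + (n/σ²)x̄)/τ_n.
Here τ₀ = 1/114.1 = 0.008764 and τ_data = 8/66.6 = 0.120120, so τ_n = 0.128884.
Rearranging for μ₀: μ₀ = (μ_n·τ_n − τ_data·x̄)/τ₀ = (-14.7060·0.128884 − 0.120120·-14.4) / 0.008764 = -0.165640/0.008764 ≈ -18.9.

μ₀ = -18.9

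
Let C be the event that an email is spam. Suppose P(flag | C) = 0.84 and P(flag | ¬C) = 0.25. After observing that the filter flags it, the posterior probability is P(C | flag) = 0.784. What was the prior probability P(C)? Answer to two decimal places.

Bayes' rule in odds form gives O(C|E) = O(C)·[P(E|C)/P(E|¬C)], hence O(C) = O(C|E)/LR.
Posterior odds = 0.784/(1−0.784) = 3.6296. LR = 0.84/0.25 = 3.3600.
Prior odds = 3.6296/3.3600 = 1.0802, so P(C) = 1.0802/(1+1.0802) ≈ 0.52.

P(C) = 0.52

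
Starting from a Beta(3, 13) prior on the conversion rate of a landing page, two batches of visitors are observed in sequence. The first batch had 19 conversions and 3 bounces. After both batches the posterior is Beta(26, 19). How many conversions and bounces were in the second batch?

Because Beta–binomial updating is additive in the counts, the combined data contributed (α_post−α_prior, β_post−β_prior) successes and failures.
Total across both batches: 26−3=23 conversions, 19−13=6 bounces.
Subtract the first batch: 23−19=4 conversions and 6−3=3 bounces.

4 conversions and 3 bounces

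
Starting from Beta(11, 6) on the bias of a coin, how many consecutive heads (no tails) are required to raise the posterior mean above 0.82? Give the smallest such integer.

After k heads and 0 tails the posterior is Beta(11+k, 6), with mean (11+k)/(11+6+k).
Set (11+k)/(17+k) > 0.82 and solve: k > (0.82·17 − 11)/(1 − 0.82) = 16.333.
The smallest integer exceeding 16.333 is 17.

k = 17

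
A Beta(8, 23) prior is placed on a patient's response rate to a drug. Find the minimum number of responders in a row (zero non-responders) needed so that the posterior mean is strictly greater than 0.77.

After k responders and 0 non-responders the posterior is Beta(8+k, 23), with mean (8+k)/(8+23+k).
Set (8+k)/(31+k) > 0.77 and solve: k > (0.77·31 − 8)/(1 − 0.77) = 69.000.
The smallest integer exceeding 69.000 is 70, and checking k=70: (78)/(101) = 0.7723 > 0.77.

k = 70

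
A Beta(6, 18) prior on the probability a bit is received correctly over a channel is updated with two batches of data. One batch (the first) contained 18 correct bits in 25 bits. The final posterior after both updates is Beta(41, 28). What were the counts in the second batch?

17 correct bits and 3 errors

Because Beta–binomial updating is additive in the counts, the combined data contributed (α_post−α_prior, β_post−β_prior) successes and failures.
Total across both batches: 41−6=35 correct bits, 28−18=10 errors.
Subtract the first batch: 35−18=17 correct bits and 10−7=3 errors.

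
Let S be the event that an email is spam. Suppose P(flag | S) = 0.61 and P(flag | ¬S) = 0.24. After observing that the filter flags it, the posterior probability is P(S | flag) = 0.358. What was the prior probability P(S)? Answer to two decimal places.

P(S) = 0.18

Bayes' rule in odds form gives O(S|E) = O(S)·[P(E|S)/P(E|¬S)], hence O(S) = O(S|E)/LR.
Posterior odds = 0.358/(1−0.358) = 0.5576. LR = 0.61/0.24 = 2.5417.
Prior odds = 0.5576/2.5417 = 0.2194, so P(S) = 0.2194/(1+0.2194) ≈ 0.18.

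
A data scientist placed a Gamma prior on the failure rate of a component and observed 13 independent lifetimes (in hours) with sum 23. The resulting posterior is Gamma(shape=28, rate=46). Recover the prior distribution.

For an exponential likelihood with a Gamma(α, β) prior on the rate, n observations with total T give posterior Gamma(α+n, β+T).
So α = 28 − 13 = 15 and β = 46 − 23 = 23.

Gamma(shape=15, rate=23)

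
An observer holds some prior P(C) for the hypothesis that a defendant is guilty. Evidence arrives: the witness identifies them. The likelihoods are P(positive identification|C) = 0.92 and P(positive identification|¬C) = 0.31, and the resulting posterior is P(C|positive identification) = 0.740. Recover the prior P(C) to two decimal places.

P(C) = 0.49

Bayes' rule in odds form gives O(C|E) = O(C)·[P(E|C)/P(E|¬C)], hence O(C) = O(C|E)/LR.
Posterior odds = 0.740/(1−0.740) = 2.8462. LR = 0.92/0.31 = 2.9677.
Prior odds = 2.8462/2.9677 = 0.9591, so P(C) = 0.9591/(1+0.9591) ≈ 0.49.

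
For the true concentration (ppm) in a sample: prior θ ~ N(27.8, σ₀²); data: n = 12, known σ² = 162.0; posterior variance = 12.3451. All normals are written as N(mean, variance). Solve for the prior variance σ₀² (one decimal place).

Posterior precision equals prior precision plus data precision: 1/σ_n² = 1/σ₀² + n/σ².
So 1/σ₀² = 1/12.3451 − 12/162.0 = 0.081004 − 0.074074 = 0.006930.
Hence σ₀² = 1/0.006930 ≈ 144.3.

σ₀² = 144.3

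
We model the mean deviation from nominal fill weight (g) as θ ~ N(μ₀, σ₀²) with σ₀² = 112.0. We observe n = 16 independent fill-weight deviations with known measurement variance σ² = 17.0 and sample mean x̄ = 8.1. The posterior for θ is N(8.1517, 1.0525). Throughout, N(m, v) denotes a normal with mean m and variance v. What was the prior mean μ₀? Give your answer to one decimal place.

The posterior mean is a precision-weighted average: μ_n = (τ₀μ₀ + τ_data·x̄)/(τ₀+τ_data), with τ₀=1/σ₀² and τ_data=n/σ².
Here τ₀ = 1/112.0 = 0.008929 and τ_data = 16/17.0 = 0.941176, so τ_n = 0.950105.
Rearranging for μ₀: μ₀ = (μ_n·τ_n − τ_data·x̄)/τ₀ = (8.1517·0.950105 − 0.941176·8.1) / 0.008929 = 0.121445/0.008929 ≈ 13.6.

μ₀ = 13.6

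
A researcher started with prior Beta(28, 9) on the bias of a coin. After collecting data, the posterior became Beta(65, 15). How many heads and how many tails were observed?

37 heads and 6 tails

Beta is conjugate to the binomial likelihood: posterior = Beta(a+s, b+f).
So s = 65 − 28 = 37 and f = 15 − 9 = 6.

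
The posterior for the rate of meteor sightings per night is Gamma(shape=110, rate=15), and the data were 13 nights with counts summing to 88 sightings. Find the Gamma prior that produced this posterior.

Gamma(shape=22, rate=2)

Gamma–Poisson conjugacy: posterior shape = α + Σxᵢ, posterior rate = β + n.
So α = 110 − 88 = 22 and β = 15 − 13 = 2.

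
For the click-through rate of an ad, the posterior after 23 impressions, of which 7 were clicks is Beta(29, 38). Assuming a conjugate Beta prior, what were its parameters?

Beta(22, 22)

A Beta(a, b) prior with s successes and f failures in binomial data gives a Beta(a+s, b+f) posterior.
So a = 29 − 7 = 22 and b = 38 − 16 = 22.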